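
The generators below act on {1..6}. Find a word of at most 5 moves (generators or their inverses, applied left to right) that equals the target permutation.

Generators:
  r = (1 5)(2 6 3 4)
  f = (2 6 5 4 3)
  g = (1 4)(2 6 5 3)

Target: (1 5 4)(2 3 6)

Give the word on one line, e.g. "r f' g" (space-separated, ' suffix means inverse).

r' f' g' g' g'

  after r': (1 5)(2 4 3 6)
  after f': (1 6 3 2 5)
  after g': (1 2 6 5 4)
  after g': (1 3 5)
  after g': (1 5 4)(2 3 6)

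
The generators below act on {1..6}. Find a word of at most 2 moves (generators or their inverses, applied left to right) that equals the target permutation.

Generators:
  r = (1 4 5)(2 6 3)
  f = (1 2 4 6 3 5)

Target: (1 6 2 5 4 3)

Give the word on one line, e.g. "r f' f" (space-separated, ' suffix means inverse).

  after f: (1 2 4 6 3 5)
  after r: (1 6 2 5 4 3)

f r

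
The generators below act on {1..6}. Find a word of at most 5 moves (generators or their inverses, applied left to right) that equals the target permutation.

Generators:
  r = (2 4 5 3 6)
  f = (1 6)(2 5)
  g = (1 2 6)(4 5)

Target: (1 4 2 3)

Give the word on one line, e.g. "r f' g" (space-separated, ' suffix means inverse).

  after r: (2 4 5 3 6)
  after r: (2 5 6 4 3)
  after g': (1 6 5 2 4 3)
  after r: (1 2 5 4 6 3)
  after r: (1 4 2 3)

r r g' r r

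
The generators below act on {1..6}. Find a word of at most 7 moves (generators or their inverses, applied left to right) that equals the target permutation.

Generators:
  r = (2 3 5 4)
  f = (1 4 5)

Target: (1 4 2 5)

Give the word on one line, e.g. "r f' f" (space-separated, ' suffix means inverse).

  after r: (2 3 5 4)
  after r: (2 5)(3 4)
  after f: (1 4 3 5 2)
  after r': (1 5 4 2)
  after f': (1 4 2 5)

r r f r' f'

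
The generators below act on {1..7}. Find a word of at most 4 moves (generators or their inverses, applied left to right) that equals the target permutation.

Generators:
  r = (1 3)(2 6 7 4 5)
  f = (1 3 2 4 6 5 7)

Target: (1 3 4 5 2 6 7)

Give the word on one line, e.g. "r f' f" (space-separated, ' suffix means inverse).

f r' r'

  after f: (1 3 2 4 6 5 7)
  after r': (2 7 3 5 6 4)
  after r': (1 3 4 5 2 6 7)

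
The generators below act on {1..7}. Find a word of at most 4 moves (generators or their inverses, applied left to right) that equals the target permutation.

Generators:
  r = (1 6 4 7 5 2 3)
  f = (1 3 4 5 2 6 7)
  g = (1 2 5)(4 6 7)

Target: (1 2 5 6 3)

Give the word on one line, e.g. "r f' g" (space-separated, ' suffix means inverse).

  after f: (1 3 4 5 2 6 7)
  after f: (1 4 2 7 3 5 6)
  after f: (1 5 7 4 6 3 2)
  after g': (1 2 5 6 3)

f f f g'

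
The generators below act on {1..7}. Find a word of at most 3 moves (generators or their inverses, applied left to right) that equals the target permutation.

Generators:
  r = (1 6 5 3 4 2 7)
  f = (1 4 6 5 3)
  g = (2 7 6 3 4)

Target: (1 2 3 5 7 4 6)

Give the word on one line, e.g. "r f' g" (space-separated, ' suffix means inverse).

  after r': (1 7 2 4 3 5 6)
  after g': (1 2 3 5 7 4 6)

r' g'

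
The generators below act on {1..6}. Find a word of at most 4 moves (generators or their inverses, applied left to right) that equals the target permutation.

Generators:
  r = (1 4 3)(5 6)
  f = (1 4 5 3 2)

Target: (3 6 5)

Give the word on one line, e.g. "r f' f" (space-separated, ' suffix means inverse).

r' f r' f

  after r': (1 3 4)(5 6)
  after f: (1 2)(3 5 6)
  after r': (1 2 3 6 4)
  after f: (3 6 5)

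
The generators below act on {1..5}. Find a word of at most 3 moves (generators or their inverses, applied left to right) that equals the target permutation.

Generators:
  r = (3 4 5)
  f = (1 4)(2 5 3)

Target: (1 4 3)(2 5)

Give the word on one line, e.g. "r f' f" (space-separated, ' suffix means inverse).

r f

  after r: (3 4 5)
  after f: (1 4 3)(2 5)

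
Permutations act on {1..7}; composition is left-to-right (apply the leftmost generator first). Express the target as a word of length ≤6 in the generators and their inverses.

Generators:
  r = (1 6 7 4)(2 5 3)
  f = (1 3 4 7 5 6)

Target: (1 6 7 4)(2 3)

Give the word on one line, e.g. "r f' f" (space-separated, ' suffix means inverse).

f' f' f' r'

  after f': (1 6 5 7 4 3)
  after f': (1 5 4)(3 6 7)
  after f': (1 7)(3 5)(4 6)
  after r': (1 6 7 4)(2 3)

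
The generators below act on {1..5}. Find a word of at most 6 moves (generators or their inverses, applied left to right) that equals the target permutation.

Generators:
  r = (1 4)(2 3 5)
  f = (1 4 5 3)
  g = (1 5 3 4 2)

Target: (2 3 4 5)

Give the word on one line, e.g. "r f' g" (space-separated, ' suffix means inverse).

g' g' r' r' r'

  after g': (1 2 4 3 5)
  after g': (1 4 5 2 3)
  after r': (3 4)
  after r': (1 4 2 5 3)
  after r': (2 3 4 5)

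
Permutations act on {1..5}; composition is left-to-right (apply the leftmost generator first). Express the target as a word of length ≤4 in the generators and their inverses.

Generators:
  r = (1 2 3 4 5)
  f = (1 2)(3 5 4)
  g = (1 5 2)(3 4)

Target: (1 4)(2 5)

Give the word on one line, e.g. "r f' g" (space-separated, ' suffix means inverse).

  after g': (1 2 5)(3 4)
  after f: (2 4 5)
  after g: (1 5)(2 3 4)
  after f: (1 4)(2 5)

g' f g f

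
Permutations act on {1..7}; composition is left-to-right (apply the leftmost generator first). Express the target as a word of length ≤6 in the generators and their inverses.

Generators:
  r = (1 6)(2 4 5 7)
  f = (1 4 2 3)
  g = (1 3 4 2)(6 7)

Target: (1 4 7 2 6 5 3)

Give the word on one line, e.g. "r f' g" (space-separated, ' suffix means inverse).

g r' f f

  after g: (1 3 4 2)(6 7)
  after r': (1 3 2 6 5 4 7)
  after f: (2 6 5)(4 7)
  after f: (1 4 7 2 6 5 3)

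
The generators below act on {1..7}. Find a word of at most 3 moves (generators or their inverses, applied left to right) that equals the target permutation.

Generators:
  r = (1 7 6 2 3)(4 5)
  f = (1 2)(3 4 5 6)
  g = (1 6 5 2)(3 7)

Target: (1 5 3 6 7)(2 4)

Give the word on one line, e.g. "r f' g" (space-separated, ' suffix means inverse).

g' r' g

  after g': (1 2 5 6)(3 7)
  after r': (1 6 3)(2 4 5 7)
  after g: (1 5 3 6 7)(2 4)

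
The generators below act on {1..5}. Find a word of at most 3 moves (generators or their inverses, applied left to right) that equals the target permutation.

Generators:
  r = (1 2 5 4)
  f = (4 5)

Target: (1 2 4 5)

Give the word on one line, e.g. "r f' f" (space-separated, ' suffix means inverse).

  after f': (4 5)
  after r: (1 2 5)
  after f: (1 2 4 5)

f' r f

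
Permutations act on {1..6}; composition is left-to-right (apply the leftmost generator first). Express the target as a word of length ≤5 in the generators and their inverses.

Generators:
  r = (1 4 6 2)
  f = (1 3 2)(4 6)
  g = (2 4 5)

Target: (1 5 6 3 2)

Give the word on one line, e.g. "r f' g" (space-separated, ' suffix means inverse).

f' g' f'

  after f': (1 2 3)(4 6)
  after g': (1 5 4 6 2 3)
  after f': (1 5 6 3 2)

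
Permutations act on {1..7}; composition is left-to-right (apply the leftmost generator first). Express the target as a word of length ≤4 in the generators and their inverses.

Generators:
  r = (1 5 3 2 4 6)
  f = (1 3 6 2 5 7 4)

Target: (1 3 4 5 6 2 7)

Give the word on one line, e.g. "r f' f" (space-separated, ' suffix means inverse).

  after r: (1 5 3 2 4 6)
  after f': (1 2 7 5)(3 6 4)
  after r': (1 3 4 5 6 2 7)

r f' r'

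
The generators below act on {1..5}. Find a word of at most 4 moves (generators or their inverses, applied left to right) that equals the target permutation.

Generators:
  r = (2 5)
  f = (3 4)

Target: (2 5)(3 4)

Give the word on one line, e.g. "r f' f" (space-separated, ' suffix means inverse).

r f

  after r: (2 5)
  after f: (2 5)(3 4)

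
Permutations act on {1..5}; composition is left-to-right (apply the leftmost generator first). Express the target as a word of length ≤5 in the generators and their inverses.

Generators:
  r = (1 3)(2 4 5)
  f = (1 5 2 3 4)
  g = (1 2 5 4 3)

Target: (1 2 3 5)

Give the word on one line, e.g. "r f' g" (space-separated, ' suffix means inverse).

r' r' f r

  after r': (1 3)(2 5 4)
  after r': (2 4 5)
  after f: (1 5 3 4 2)
  after r: (1 2 3 5)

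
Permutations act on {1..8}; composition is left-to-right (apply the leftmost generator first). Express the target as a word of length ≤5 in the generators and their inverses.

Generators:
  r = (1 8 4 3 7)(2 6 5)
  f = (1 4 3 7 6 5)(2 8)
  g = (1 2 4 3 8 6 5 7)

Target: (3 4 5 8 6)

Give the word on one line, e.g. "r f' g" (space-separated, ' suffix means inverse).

  after r': (1 7 3 4 8)(2 5 6)
  after f': (1 3)(2 6 8 5 7 4)
  after r: (1 7 3 8 2 5)(4 6)
  after r: (3 4 5 8 6)

r' f' r r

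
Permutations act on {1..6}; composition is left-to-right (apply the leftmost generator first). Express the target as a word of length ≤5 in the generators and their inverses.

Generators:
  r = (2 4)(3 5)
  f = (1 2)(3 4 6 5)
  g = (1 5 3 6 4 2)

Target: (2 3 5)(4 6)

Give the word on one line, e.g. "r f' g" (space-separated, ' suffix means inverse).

  after f': (1 2)(3 5 6 4)
  after g: (2 5 4 6)
  after r': (2 3 5)(4 6)

f' g r'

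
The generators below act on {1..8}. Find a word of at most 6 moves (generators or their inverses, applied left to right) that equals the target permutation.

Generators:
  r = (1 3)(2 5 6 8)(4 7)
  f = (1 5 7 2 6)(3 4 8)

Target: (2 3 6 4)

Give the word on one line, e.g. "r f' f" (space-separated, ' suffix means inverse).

  after f': (1 6 2 7 5)(3 8 4)
  after r': (1 5 3 6 8 7 2 4)
  after f': (2 3)(4 6)(5 8)
  after r: (1 3 5 2)(4 8 6 7)
  after r: (2 3 6 4)

f' r' f' r r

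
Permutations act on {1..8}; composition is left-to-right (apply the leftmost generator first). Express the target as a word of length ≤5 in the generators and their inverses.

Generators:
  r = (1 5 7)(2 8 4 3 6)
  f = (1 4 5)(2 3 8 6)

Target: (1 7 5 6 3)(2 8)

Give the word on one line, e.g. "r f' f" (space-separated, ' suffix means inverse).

  after f: (1 4 5)(2 3 8 6)
  after f: (1 5 4)(2 8)(3 6)
  after r': (4 7 5 8 6)
  after r': (1 7)(2 6 8 3 4 5)
  after f': (1 7 5 6 3)(2 8)

f f r' r' f'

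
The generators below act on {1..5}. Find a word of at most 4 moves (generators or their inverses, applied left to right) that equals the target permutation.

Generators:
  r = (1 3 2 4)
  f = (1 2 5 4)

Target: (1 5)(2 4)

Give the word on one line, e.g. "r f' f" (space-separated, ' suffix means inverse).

  after f': (1 4 5 2)
  after f': (1 5)(2 4)

f' f'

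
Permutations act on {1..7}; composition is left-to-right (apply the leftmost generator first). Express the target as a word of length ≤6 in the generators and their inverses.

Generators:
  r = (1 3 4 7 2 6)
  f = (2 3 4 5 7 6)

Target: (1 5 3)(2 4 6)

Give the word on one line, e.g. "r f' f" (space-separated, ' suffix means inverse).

  after f': (2 6 7 5 4 3)
  after r: (1 3 6 2)(5 7)
  after r: (1 4 7 5 2 3)
  after f: (1 5 3)(2 4 6)

f' r r f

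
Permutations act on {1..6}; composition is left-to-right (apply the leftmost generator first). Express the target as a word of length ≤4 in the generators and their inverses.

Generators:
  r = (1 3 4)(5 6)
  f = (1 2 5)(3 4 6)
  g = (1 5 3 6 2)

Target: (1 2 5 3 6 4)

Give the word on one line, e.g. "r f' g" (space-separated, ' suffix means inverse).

  after g': (1 2 6 3 5)
  after r: (1 2 5 3 6 4)

g' r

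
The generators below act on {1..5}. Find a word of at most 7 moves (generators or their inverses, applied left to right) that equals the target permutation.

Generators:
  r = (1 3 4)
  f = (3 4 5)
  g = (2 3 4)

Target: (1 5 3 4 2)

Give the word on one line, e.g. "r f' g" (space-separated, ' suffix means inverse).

r' f g r r

  after r': (1 4 3)
  after f: (1 5 3)
  after g: (1 5 4 2 3)
  after r: (1 5)(2 4)
  after r: (1 5 3 4 2)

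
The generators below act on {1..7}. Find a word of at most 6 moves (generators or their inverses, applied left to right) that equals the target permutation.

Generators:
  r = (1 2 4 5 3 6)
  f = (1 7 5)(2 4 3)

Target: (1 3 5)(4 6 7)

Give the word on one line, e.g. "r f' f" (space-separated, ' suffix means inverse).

f' r' r' f'

  after f': (1 5 7)(2 3 4)
  after r': (1 4)(2 5 7 6 3)
  after r': (1 2 4 6 5 7 3)
  after f': (1 3 5)(4 6 7)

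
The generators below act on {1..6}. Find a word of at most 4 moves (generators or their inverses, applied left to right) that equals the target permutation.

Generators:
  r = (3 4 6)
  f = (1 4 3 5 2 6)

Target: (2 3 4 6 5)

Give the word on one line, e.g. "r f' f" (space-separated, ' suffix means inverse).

  after f': (1 6 2 5 3 4)
  after r': (1 4)(2 5 6)
  after f': (2 3 4 6 5)

f' r' f'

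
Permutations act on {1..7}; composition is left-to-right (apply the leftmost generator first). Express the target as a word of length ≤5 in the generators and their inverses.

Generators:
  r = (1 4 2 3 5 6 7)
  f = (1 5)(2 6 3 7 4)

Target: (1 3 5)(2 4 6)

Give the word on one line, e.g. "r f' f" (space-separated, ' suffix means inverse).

  after r': (1 7 6 5 3 2 4)
  after f': (1 3 4 5 6)(2 7)
  after f': (1 6 5 2 3 7 4)
  after r': (1 5 4 7)(3 6)
  after r': (1 3 5)(2 4 6)

r' f' f' r' r'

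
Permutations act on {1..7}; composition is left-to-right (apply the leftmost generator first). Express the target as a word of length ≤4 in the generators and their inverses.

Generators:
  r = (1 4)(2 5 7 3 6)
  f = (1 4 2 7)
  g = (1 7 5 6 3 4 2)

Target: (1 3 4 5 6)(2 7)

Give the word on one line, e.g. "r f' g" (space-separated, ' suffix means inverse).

  after g': (1 2 4 3 6 5 7)
  after r': (1 6 2)(4 7)
  after g: (1 3 4 5 6)(2 7)

g' r' g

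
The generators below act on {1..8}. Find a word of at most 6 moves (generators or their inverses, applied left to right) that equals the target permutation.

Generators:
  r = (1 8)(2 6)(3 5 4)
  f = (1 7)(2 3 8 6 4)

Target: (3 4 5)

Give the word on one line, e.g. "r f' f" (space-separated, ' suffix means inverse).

  after r': (1 8)(2 6)(3 4 5)
  after r': (3 5 4)
  after r': (1 8)(2 6)
  after r': (3 4 5)

r' r' r' r'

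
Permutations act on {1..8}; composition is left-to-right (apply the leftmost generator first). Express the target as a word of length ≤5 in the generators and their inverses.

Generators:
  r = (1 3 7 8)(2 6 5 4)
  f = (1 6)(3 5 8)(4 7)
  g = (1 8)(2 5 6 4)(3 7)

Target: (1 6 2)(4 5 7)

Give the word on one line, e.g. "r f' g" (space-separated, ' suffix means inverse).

  after g': (1 8)(2 4 6 5)(3 7)
  after g': (2 6)(4 5)
  after f': (1 6 2)(3 8 5 7 4)
  after f': (2 6)(3 5 4 8)
  after f': (1 6 2)(4 5 7)

g' g' f' f' f'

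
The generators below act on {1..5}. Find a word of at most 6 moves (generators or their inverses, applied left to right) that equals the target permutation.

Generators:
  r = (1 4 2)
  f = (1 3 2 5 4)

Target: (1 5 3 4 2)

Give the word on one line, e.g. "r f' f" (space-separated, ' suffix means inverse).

  after f: (1 3 2 5 4)
  after r': (1 3 4 2 5)
  after f': (3 5 4)
  after r': (1 2 4 3 5)
  after f: (1 5 3 4 2)

f r' f' r' f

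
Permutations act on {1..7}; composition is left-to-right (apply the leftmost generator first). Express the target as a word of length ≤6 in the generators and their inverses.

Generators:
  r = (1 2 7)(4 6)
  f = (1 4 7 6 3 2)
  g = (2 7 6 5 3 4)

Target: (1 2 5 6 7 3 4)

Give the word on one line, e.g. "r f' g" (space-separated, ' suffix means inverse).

r f g f'

  after r: (1 2 7)(4 6)
  after f: (2 6 7 4 3)
  after g: (2 5 3 7)
  after f': (1 2 5 6 7 3 4)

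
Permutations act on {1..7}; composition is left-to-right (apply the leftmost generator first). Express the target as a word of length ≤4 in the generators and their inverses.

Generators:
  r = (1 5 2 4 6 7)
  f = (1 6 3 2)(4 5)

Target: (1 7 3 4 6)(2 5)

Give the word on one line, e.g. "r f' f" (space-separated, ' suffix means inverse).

f r f' f'

  after f: (1 6 3 2)(4 5)
  after r: (1 7)(2 5 6 3 4)
  after f': (1 7 2 4 3 5)
  after f': (1 7 3 4 6)(2 5)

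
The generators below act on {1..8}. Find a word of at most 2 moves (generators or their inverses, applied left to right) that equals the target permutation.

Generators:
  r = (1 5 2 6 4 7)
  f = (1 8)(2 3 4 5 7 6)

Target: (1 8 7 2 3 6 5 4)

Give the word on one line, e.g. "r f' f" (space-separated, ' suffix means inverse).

f r'

  after f: (1 8)(2 3 4 5 7 6)
  after r': (1 8 7 2 3 6 5 4)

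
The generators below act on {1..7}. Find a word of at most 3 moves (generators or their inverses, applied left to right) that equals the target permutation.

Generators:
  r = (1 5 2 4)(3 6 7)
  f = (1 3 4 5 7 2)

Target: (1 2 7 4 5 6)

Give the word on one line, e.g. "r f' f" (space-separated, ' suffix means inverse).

  after r: (1 5 2 4)(3 6 7)
  after f': (1 4 2 3 6 5 7)
  after r': (1 2 7 4 5 6)

r f' r'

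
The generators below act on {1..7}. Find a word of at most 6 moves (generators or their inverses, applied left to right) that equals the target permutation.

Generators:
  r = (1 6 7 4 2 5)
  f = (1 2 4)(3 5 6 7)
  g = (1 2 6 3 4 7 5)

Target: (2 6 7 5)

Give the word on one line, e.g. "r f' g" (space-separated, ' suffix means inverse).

  after f': (1 4 2)(3 7 6 5)
  after r': (1 7)(2 5 3 6)
  after g: (1 5 4 7 2)
  after r: (2 6 7 5)

f' r' g r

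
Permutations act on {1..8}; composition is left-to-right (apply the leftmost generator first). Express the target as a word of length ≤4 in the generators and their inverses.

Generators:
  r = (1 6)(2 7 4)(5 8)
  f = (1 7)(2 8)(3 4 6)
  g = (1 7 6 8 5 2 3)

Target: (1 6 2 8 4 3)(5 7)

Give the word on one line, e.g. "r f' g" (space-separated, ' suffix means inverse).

  after g': (1 3 2 5 8 6 7)
  after r: (1 3 7 6 4 2 8)
  after g: (2 5)(3 6 4)(7 8)
  after r: (1 6 2 8 4 3)(5 7)

g' r g r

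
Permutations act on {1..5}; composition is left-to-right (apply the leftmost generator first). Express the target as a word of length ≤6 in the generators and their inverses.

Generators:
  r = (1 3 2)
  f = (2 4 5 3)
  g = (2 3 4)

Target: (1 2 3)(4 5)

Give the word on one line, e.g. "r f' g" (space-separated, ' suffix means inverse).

  after g: (2 3 4)
  after g: (2 4 3)
  after f': (4 5)
  after r': (1 2 3)(4 5)

g g f' r'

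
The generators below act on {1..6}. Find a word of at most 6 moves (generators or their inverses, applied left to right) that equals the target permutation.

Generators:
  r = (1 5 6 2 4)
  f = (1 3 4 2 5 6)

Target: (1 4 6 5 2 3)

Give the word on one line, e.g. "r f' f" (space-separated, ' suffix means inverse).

  after f': (1 6 5 2 4 3)
  after r': (1 5 6)(3 4)
  after f': (1 2 4)
  after f': (1 4 6 5 2 3)

f' r' f' f'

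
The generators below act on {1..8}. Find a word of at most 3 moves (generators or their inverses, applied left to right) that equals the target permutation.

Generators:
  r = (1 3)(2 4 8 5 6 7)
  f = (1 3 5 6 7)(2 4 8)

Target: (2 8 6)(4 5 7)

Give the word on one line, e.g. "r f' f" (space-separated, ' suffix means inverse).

  after r: (1 3)(2 4 8 5 6 7)
  after r: (2 8 6)(4 5 7)

r r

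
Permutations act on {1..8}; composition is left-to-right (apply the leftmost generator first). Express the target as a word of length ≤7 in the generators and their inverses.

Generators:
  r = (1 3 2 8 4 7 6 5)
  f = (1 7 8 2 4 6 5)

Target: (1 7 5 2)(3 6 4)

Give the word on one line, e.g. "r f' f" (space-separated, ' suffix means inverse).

f r r r f

  after f: (1 7 8 2 4 6 5)
  after r: (1 6)(2 7 4 5 3)
  after r: (1 5 2 6 3 8 4)
  after r: (2 5 8 7 6)(3 4)
  after f: (1 7 5 2)(3 6 4)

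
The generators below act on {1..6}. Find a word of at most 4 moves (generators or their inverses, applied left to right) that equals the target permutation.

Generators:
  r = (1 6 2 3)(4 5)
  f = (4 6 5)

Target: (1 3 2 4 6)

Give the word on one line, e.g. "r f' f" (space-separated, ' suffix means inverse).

  after r': (1 3 2 6)(4 5)
  after f: (1 3 2 5 6)
  after f: (1 3 2 4 6)

r' f f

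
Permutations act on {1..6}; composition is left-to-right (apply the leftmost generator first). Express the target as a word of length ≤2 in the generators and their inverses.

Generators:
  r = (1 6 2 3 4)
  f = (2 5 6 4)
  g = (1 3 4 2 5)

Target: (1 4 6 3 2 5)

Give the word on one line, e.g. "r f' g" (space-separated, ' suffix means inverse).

f r'

  after f: (2 5 6 4)
  after r': (1 4 6 3 2 5)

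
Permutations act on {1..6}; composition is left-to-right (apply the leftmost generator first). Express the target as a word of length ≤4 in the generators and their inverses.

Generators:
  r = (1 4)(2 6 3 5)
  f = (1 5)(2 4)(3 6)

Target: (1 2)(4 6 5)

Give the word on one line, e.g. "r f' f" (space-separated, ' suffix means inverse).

f r f' f'

  after f: (1 5)(2 4)(3 6)
  after r: (1 2)(4 6 5)
  after f': (1 4 3 6)(2 5)
  after f': (1 2)(4 6 5)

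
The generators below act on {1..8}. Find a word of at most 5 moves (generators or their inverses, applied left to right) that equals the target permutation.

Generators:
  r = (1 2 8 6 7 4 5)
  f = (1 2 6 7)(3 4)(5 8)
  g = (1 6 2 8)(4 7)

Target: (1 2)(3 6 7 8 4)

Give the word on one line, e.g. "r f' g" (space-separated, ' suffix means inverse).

  after f: (1 2 6 7)(3 4)(5 8)
  after g: (1 8 5)(3 7 6 4)
  after r': (1 2)(3 6 7 8 4)

f g r'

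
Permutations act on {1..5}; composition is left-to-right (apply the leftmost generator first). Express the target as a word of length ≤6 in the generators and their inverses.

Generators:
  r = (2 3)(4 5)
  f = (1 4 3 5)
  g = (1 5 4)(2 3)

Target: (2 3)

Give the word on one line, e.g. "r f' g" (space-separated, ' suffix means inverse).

g' r' r' g' g'

  after g': (1 4 5)(2 3)
  after r': (1 5)
  after r': (1 4 5)(2 3)
  after g': (1 5 4)
  after g': (2 3)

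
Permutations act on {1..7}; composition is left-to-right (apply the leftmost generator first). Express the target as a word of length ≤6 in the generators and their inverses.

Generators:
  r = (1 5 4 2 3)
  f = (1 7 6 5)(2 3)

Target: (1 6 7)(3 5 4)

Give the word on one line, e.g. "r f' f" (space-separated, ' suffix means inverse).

r' r' r' r' f'

  after r': (1 3 2 4 5)
  after r': (1 2 5 3 4)
  after r': (1 4 3 5 2)
  after r': (1 5 4 2 3)
  after f': (1 6 7)(3 5 4)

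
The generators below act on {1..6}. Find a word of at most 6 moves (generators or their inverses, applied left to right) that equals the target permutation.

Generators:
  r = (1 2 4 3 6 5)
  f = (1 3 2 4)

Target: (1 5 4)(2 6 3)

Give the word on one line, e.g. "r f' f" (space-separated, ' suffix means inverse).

  after f: (1 3 2 4)
  after r: (1 6 5)(2 3 4)
  after r: (1 5 2 6)
  after f: (1 5 4)(2 6 3)

f r r f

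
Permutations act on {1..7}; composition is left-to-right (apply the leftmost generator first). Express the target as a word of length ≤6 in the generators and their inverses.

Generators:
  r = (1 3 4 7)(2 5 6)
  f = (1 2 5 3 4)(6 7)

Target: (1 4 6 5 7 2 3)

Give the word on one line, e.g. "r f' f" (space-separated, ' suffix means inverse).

  after f': (1 4 3 5 2)(6 7)
  after r: (1 7 2 3 6)
  after r: (2 4 7 5 6 3)
  after f': (1 4 6 5 7 2 3)

f' r r f'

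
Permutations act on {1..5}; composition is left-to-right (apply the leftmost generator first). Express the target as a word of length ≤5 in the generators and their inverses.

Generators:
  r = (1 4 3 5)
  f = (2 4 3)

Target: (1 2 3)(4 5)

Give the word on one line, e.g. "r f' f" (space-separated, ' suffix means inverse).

f r' r' f r'

  after f: (2 4 3)
  after r': (1 5 3 2)
  after r': (1 3 2 5 4)
  after f: (1 2 5 3 4)
  after r': (1 2 3)(4 5)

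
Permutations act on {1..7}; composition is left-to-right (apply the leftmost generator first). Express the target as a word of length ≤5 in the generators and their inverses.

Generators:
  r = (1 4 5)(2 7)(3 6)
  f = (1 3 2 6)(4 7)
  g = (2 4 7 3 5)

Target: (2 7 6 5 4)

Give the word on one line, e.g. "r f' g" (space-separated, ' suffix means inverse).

r g g g r

  after r: (1 4 5)(2 7)(3 6)
  after g: (1 7 4 2 3 6 5)
  after g: (1 3 6 2 5)
  after g: (1 5)(3 6 4 7)
  after r: (2 7 6 5 4)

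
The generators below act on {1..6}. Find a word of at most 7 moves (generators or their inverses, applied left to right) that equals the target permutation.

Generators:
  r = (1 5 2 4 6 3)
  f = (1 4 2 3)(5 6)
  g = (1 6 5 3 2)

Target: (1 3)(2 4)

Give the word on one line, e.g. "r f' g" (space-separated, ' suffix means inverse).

g' r' g f r'

  after g': (1 2 3 5 6)
  after r': (1 5 4 2 6 3)
  after g: (1 3 6 2 5 4)
  after f: (2 6 3 5)
  after r': (1 3)(2 4)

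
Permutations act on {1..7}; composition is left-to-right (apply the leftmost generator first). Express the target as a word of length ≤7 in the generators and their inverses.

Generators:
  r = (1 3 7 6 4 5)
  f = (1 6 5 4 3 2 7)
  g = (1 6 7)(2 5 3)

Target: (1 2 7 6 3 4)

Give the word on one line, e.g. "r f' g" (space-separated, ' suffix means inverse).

  after g: (1 6 7)(2 5 3)
  after r': (1 7 5)(2 4 6 3)
  after f': (1 2 5 7 6 4)
  after f': (1 3 4 7)(2 6 5)
  after g: (1 2 7 6 3 4)

g r' f' f' g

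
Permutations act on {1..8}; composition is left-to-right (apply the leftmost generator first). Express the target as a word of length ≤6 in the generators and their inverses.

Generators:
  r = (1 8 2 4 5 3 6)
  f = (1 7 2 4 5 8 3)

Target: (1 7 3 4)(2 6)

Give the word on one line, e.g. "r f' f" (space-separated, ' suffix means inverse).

  after f: (1 7 2 4 5 8 3)
  after r: (1 7 4 3 8 6)(2 5)
  after r: (1 7 5 4 6 8)(2 3)
  after r: (1 7 3 4)(2 6)

f r r r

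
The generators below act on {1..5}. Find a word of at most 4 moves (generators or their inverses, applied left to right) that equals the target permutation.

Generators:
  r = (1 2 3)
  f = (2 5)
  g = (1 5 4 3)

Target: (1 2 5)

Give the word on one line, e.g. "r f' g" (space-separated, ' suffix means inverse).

  after g': (1 3 4 5)
  after r': (1 2)(3 4 5)
  after g: (1 2 5)

g' r' g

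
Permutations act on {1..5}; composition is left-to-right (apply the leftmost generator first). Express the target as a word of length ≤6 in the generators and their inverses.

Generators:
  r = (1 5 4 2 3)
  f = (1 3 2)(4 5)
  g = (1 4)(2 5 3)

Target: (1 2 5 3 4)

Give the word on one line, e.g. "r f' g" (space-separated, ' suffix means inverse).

  after f: (1 3 2)(4 5)
  after r: (2 5)
  after f: (1 3 2 4 5)
  after r': (1 2 5 3 4)

f r f r'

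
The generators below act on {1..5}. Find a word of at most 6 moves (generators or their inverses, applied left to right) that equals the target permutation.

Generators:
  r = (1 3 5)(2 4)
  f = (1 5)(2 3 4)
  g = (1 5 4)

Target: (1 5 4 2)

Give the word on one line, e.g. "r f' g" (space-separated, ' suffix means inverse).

  after r: (1 3 5)(2 4)
  after r: (1 5 3)
  after r: (2 4)
  after g': (1 4 2 5)
  after g': (1 5 4 2)

r r r g' g'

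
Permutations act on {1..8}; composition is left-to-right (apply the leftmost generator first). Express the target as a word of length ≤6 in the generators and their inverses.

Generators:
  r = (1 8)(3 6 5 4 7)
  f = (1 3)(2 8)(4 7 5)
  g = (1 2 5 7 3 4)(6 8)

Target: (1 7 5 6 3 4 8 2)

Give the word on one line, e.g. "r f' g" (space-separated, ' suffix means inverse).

f' g' r' f

  after f': (1 3)(2 8)(4 5 7)
  after g': (1 7 3 4 2 6 8)
  after r': (1 4 2 3 5 6)
  after f: (1 7 5 6 3 4 8 2)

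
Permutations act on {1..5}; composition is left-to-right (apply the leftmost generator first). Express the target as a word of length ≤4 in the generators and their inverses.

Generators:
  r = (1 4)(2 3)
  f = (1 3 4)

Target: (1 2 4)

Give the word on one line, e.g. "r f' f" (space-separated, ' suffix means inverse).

f r' f

  after f: (1 3 4)
  after r': (1 2 3)
  after f: (1 2 4)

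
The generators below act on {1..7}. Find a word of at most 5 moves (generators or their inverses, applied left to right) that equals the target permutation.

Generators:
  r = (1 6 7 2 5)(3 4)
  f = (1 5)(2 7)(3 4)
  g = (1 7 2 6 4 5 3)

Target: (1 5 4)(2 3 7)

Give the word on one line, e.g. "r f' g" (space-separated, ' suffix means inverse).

r g' f' f' r

  after r: (1 6 7 2 5)(3 4)
  after g': (1 2 4 5 3 6)
  after f': (1 7 2 3 6 5 4)
  after f': (1 2 4 5 3 6)
  after r: (1 5 4)(2 3 7)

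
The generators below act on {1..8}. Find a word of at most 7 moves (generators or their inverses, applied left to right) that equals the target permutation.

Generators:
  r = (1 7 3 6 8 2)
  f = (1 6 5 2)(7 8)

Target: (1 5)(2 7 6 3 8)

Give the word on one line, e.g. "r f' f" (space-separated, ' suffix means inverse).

  after r: (1 7 3 6 8 2)
  after f: (1 8)(2 6 7 3 5)
  after r': (1 6)(2 3 5 8)
  after f: (1 5 7 8)(2 3)
  after r': (1 5)(2 7 6 3 8)

r f r' f r'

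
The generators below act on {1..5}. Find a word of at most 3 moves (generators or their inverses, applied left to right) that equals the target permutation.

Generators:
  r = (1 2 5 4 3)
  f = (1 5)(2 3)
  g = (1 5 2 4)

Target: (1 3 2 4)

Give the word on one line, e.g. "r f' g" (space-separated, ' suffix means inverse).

r' g'

  after r': (1 3 4 5 2)
  after g': (1 3 2 4)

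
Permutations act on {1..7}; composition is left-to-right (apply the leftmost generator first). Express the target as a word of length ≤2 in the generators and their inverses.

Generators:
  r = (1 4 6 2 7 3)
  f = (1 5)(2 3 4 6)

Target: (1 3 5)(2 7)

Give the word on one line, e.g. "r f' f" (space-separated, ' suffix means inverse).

  after r: (1 4 6 2 7 3)
  after f': (1 3 5)(2 7)

r f'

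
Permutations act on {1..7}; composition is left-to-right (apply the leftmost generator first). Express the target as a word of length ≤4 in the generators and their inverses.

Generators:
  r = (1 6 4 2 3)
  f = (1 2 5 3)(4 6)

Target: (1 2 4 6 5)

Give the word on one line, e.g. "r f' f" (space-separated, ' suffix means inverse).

  after r': (1 3 2 4 6)
  after f': (1 5 2 6 3)
  after f': (1 2 4 6 5)

r' f' f'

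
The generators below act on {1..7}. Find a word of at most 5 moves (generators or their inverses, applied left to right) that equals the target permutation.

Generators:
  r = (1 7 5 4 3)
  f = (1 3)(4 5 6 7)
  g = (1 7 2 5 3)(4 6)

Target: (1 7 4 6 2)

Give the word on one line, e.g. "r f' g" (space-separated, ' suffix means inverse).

g' r f' r g

  after g': (1 3 5 2 7)(4 6)
  after r: (2 5)(3 4 6)
  after f': (1 3 7 6)(2 4 5)
  after r: (2 3 5)(6 7)
  after g: (1 7 4 6 2)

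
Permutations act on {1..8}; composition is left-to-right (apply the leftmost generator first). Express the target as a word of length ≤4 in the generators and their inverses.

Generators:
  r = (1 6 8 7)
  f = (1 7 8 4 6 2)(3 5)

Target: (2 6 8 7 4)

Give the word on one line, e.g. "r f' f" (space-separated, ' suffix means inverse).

  after f: (1 7 8 4 6 2)(3 5)
  after r': (1 8 4)(2 7 6)(3 5)
  after f': (1 7 4 2)
  after r: (2 6 8 7 4)

f r' f' r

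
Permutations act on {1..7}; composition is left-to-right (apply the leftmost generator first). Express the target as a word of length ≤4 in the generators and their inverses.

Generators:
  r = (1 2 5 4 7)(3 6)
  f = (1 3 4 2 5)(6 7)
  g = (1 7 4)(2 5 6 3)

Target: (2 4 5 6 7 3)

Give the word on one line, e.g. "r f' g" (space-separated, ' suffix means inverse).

r g' f'

  after r: (1 2 5 4 7)(3 6)
  after g': (1 3 5 7 4)
  after f': (2 4 5 6 7 3)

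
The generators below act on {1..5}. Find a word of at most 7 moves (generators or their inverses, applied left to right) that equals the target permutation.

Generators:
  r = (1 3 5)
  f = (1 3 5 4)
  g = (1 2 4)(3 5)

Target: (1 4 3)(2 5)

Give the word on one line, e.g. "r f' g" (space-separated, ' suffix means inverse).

  after f: (1 3 5 4)
  after r': (4 5)
  after g: (1 2 4 3 5)
  after g: (1 4 5 2)
  after r': (1 4 3)(2 5)

f r' g g r'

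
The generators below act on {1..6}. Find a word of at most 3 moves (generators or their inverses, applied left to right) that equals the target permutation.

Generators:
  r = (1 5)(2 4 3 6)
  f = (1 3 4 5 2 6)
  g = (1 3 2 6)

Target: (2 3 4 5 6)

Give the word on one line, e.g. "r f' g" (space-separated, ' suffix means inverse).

  after g': (1 6 2 3)
  after r': (1 3 5)(2 4)
  after f': (2 3 4 5 6)

g' r' f'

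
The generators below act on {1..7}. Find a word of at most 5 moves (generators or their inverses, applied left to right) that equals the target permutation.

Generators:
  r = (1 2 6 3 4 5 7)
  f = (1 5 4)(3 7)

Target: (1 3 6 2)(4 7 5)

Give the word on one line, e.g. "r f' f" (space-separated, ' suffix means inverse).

r' f f f

  after r': (1 7 5 4 3 6 2)
  after f: (1 3 6 2 5)(4 7)
  after f: (1 7)(2 4 3 6)
  after f: (1 3 6 2)(4 7 5)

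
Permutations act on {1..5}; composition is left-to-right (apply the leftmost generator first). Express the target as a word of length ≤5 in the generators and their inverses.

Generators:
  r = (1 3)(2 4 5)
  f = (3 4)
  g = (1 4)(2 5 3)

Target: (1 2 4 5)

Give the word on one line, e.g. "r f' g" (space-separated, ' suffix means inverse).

  after r': (1 3)(2 5 4)
  after g: (1 2 3 4 5)
  after r: (1 4 2)(3 5)
  after f': (1 3 5 4 2)
  after g: (1 2 4 5)

r' g r f' g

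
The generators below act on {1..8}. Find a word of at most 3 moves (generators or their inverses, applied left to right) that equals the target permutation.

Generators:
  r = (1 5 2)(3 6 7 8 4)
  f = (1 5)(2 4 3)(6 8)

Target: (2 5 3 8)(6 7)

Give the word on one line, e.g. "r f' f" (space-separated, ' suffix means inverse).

  after r: (1 5 2)(3 6 7 8 4)
  after f': (2 5 3 8)(6 7)

r f'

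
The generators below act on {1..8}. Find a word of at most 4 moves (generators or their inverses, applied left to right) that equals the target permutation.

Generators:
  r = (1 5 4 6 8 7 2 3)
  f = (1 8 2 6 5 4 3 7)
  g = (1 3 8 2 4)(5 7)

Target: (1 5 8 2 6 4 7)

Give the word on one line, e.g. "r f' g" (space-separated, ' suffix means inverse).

  after g': (1 4 2 8 3)(5 7)
  after r': (1 5 8 2 6 4 7)

g' r'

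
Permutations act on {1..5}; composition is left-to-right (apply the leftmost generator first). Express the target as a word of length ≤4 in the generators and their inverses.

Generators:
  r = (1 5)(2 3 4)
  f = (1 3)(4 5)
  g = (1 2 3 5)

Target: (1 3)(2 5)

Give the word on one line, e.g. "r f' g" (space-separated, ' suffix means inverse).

g g

  after g: (1 2 3 5)
  after g: (1 3)(2 5)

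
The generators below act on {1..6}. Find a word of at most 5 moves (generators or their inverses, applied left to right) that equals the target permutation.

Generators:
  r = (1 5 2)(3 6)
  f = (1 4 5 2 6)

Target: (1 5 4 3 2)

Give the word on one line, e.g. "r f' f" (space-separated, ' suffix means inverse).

  after r: (1 5 2)(3 6)
  after f: (1 2 4 5 6 3)
  after f: (1 6 3 4 2 5)
  after f: (3 5 4 6)
  after r: (1 5 4 3 2)

r f f f r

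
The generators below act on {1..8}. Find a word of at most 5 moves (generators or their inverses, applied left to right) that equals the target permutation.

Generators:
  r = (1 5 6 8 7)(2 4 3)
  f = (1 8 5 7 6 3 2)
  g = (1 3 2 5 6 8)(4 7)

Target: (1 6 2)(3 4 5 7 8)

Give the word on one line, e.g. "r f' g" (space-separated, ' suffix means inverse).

  after g': (1 8 6 5 2 3)(4 7)
  after f': (2 6 8 7 4 5 3)
  after g': (1 8 4 2 5)
  after f: (1 5 8 4)(2 7 6 3)
  after r: (1 6 2)(3 4 5 7 8)

g' f' g' f r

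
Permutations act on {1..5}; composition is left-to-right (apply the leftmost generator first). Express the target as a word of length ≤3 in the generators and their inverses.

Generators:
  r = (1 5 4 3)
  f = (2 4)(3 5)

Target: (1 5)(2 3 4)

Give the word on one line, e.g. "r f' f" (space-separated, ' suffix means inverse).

f' r

  after f': (2 4)(3 5)
  after r: (1 5)(2 3 4)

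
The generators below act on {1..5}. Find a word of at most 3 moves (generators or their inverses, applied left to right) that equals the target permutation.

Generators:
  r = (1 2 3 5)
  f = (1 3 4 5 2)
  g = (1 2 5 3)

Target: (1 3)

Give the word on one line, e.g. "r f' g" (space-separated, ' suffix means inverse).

g' g' r'

  after g': (1 3 5 2)
  after g': (1 5)(2 3)
  after r': (1 3)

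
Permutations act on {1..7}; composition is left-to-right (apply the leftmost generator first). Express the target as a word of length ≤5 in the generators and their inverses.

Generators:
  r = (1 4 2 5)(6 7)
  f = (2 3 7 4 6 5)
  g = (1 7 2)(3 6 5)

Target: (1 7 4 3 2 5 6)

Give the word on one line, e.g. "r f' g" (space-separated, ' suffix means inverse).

  after f: (2 3 7 4 6 5)
  after r': (1 5 4 7)(2 3 6)
  after f': (1 6 5 7)(3 4)
  after r: (1 7 4 3 2 5 6)

f r' f' r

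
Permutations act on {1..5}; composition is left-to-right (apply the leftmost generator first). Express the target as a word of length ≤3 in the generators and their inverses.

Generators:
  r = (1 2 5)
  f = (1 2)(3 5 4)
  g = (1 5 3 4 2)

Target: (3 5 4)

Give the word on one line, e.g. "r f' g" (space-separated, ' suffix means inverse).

f' f'

  after f': (1 2)(3 4 5)
  after f': (3 5 4)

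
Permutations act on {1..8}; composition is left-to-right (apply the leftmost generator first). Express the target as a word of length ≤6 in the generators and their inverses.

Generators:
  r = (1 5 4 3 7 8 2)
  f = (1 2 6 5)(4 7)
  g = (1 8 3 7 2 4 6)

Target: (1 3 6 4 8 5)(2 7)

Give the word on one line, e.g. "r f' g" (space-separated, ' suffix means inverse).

  after g': (1 6 4 2 7 3 8)
  after g': (1 4 7 8 6 2 3)
  after f: (1 7 8 5)(2 3)
  after f: (1 4 7 8)(2 3 6 5)
  after r: (1 3 6 4 8 5)(2 7)

g' g' f f r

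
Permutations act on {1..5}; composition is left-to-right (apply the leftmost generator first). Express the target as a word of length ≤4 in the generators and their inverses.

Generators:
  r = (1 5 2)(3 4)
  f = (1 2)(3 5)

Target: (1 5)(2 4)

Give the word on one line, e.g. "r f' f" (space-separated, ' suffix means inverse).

  after r': (1 2 5)(3 4)
  after f: (2 3 4 5)
  after r: (1 5)(2 4)

r' f r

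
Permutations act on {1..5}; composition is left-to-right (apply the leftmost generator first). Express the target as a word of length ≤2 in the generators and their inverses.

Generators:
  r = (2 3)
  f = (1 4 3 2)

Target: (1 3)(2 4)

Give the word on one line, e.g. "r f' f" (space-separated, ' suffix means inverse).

f' f'

  after f': (1 2 3 4)
  after f': (1 3)(2 4)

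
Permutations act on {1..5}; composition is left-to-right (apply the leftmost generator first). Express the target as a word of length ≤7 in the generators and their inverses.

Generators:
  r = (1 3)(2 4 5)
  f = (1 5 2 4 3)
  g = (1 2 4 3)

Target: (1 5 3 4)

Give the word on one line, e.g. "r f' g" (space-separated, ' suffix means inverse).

r' r' f' f' r

  after r': (1 3)(2 5 4)
  after r': (2 4 5)
  after f': (1 3 4)
  after f': (1 4 3 2 5)
  after r: (1 5 3 4)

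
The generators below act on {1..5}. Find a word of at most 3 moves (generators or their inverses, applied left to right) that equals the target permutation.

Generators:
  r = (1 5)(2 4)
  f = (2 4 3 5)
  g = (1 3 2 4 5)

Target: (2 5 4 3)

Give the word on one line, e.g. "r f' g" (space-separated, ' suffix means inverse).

g' r' f

  after g': (1 5 4 2 3)
  after r': (2 3 5)
  after f: (2 5 4 3)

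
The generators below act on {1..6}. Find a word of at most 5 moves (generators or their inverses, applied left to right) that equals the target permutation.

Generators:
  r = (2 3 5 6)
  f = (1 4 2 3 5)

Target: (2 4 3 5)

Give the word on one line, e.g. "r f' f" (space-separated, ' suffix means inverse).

  after r: (2 3 5 6)
  after f: (1 4 2 5 6 3)
  after r: (1 4 3)(2 6 5)
  after r: (1 4 5 3)
  after f': (2 4 3 5)

r f r r f'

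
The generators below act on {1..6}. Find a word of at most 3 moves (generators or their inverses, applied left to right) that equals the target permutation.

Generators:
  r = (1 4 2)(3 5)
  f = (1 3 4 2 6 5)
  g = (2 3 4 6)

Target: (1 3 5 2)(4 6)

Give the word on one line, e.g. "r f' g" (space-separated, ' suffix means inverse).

r g'

  after r: (1 4 2)(3 5)
  after g': (1 3 5 2)(4 6)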